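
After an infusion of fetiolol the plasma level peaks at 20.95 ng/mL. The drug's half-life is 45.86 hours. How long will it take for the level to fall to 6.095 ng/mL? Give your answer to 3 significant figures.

Fraction remaining = 6.095/20.95 ≈ 0.29093.
n = log₂(20.95/6.095) = ln(3.4372)/ln 2 ≈ 1.7813 half-lives.
t = n × t½ = 1.7813 × 45.86 ≈ 81.688 hours.

81.7 hours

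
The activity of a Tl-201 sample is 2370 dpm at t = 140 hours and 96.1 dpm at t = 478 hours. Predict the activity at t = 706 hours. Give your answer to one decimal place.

11.1 dpm

Over Δt = 478 − 140 = 338 hours, the level fell by a factor of 2370/96.1 ≈ 24.662.
n = log₂(24.662) ≈ 4.6242 half-lives, so t½ = 338/4.6242 ≈ 73.094 hours.
From t = 478 to t = 706: 96.1 × (1/2)^((706−478)/73.094) ≈ 11.059 dpm.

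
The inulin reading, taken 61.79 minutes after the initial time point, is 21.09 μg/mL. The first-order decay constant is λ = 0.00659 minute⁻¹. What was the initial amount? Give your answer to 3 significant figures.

t½ = ln 2 / λ = 0.69315 / 0.00659 ≈ 105.18 minutes.
Number of half-lives elapsed: n = 61.79/105.18 ≈ 0.58746.
A₀ = A × 2^n = 21.09 × 2^0.58746 = 21.09 × 1.5026 ≈ 31.69 μg/mL.

31.7 μg/mL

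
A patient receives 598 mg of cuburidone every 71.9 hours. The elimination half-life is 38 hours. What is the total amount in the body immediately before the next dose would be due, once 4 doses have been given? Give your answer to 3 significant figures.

219 mg

The 4 doses were given 287.6, 215.7, 143.8, 71.9 hours ago.
Total = 598·(1/2)^(287.6/38) + 598·(1/2)^(215.7/38) + 598·(1/2)^(143.8/38) + 598·(1/2)^(71.9/38)
      = 3.1505 + 11.694 + 43.405 + 161.11 ≈ 219.36 mg.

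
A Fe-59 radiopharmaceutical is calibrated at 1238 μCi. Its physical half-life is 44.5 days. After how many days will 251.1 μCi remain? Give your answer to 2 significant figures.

Fraction remaining = 251.1/1238 ≈ 0.20283.
n = log₂(1238/251.1) = ln(4.9303)/ln 2 ≈ 2.3017 half-lives.
t = n × t½ = 2.3017 × 44.5 ≈ 102.42 days.

100 days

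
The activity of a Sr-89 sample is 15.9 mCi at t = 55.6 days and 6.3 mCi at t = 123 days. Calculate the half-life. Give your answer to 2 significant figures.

Over Δt = 123 − 55.6 = 67.4 days, the level fell by a factor of 15.9/6.3 ≈ 2.5238.
n = log₂(2.5238) ≈ 1.3356 half-lives, so t½ = 67.4/1.3356 ≈ 50.464 days.

50 days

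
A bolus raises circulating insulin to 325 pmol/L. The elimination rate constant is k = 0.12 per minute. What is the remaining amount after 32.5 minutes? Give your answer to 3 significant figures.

t½ = ln 2 / k = 0.69315 / 0.12 ≈ 5.7762 minutes.
Number of half-lives: n = 32.5/5.7762 ≈ 5.6265.
Remaining = 325 × (1/2)^5.6265 = 325 × 0.020242 ≈ 6.5786 pmol/L.

6.58 pmol/L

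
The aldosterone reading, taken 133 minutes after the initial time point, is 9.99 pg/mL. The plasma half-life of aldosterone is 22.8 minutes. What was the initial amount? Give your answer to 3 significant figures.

570 pg/mL

Number of half-lives elapsed: n = 133/22.8 ≈ 5.8333.
A₀ = A × 2^n = 9.99 × 2^5.8333 = 9.99 × 57.018 ≈ 569.61 pg/mL.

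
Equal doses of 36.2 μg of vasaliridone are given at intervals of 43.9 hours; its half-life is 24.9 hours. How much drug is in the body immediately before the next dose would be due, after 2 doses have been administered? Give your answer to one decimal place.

The 2 doses were given 87.8, 43.9 hours ago.
Total = 36.2·(1/2)^(87.8/24.9) + 36.2·(1/2)^(43.9/24.9)
      = 3.1423 + 10.665 ≈ 13.808 μg.

13.8 μg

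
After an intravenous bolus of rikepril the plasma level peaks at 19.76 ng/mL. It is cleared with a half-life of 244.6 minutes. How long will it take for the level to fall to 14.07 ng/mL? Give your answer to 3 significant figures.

120 minutes

Fraction remaining = 14.07/19.76 ≈ 0.71204.
n = log₂(19.76/14.07) = ln(1.4044)/ln 2 ≈ 0.48996 half-lives.
t = n × t½ = 0.48996 × 244.6 ≈ 119.84 minutes.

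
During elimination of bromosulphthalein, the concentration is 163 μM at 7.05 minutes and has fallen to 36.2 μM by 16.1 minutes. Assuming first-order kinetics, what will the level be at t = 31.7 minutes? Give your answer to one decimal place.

2.7 μM

Over Δt = 16.1 − 7.05 = 9.05 minutes, the level fell by a factor of 163/36.2 ≈ 4.5028.
n = log₂(4.5028) ≈ 2.1708 half-lives, so t½ = 9.05/2.1708 ≈ 4.169 minutes.
From t = 16.1 to t = 31.7: 36.2 × (1/2)^((31.7−16.1)/4.169) ≈ 2.7056 μM.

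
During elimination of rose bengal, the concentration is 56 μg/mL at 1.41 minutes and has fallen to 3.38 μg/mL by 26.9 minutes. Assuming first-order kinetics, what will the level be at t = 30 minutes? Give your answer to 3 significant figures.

2.40 μg/mL

Over Δt = 26.9 − 1.41 = 25.49 minutes, the level fell by a factor of 56/3.38 ≈ 16.568.
n = log₂(16.568) ≈ 4.0503 half-lives, so t½ = 25.49/4.0503 ≈ 6.2933 minutes.
From t = 26.9 to t = 30: 3.38 × (1/2)^((30−26.9)/6.2933) ≈ 2.4023 μg/mL.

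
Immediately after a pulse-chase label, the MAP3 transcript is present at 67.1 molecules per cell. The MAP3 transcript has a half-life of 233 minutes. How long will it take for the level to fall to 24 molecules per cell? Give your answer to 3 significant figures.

346 minutes

Fraction remaining = 24/67.1 ≈ 0.35768.
n = log₂(67.1/24) = ln(2.7958)/ln 2 ≈ 1.4833 half-lives.
t = n × t½ = 1.4833 × 233 ≈ 345.6 minutes.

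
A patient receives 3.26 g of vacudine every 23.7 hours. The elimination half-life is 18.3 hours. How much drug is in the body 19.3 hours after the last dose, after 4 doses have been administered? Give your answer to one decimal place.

The 4 doses were given 90.4, 66.7, 43, 19.3 hours ago.
Total = 3.26·(1/2)^(90.4/18.3) + 3.26·(1/2)^(66.7/18.3) + 3.26·(1/2)^(43/18.3) + 3.26·(1/2)^(19.3/18.3)
      = 0.10621 + 0.26063 + 0.63956 + 1.5694 ≈ 2.5758 g.

2.6 g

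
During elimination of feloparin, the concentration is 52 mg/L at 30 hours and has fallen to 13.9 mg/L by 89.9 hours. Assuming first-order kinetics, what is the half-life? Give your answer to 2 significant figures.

31 hours

Over Δt = 89.9 − 30 = 59.9 hours, the level fell by a factor of 52/13.9 ≈ 3.741.
n = log₂(3.741) ≈ 1.9034 half-lives, so t½ = 59.9/1.9034 ≈ 31.47 hours.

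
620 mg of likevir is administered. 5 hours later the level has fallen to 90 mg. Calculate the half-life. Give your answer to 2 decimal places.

1.80 hours

A/A₀ = 90/620 ≈ 0.14516.
n = log₂(6.8889) ≈ 2.7843 half-lives elapsed in 5 hours.
t½ = 5/2.7843 ≈ 1.7958 hours.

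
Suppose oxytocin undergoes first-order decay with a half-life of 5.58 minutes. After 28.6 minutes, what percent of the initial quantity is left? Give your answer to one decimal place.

n = 28.6/5.58 ≈ 5.1254 half-lives.
Fraction remaining = (1/2)^5.1254 ≈ 0.028647, i.e. 2.8647%.

2.9%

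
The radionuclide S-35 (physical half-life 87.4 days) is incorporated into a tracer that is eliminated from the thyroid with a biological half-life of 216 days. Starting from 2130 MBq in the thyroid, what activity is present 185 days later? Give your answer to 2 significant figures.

1/t_eff = 1/t_phys + 1/t_biol = 1/87.4 + 1/216 = 0.016071 per day.
t_eff = 87.4 × 216 / (87.4 + 216) ≈ 62.223 days.
Remaining = 2130 × (1/2)^(185/62.223) = 2130 × (1/2)^2.9732 ≈ 271.24 MBq.

270 MBq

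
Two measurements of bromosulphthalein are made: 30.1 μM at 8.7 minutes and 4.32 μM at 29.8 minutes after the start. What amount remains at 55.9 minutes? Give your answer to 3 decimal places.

Over Δt = 29.8 − 8.7 = 21.1 minutes, the level fell by a factor of 30.1/4.32 ≈ 6.9676.
n = log₂(6.9676) ≈ 2.8007 half-lives, so t½ = 21.1/2.8007 ≈ 7.5339 minutes.
From t = 29.8 to t = 55.9: 4.32 × (1/2)^((55.9−29.8)/7.5339) ≈ 0.3914 μM.

0.391 μM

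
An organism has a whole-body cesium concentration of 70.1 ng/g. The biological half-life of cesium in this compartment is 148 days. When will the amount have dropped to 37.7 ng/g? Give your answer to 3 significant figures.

Fraction remaining = 37.7/70.1 ≈ 0.5378.
n = log₂(70.1/37.7) = ln(1.8594)/ln 2 ≈ 0.89485 half-lives.
t = n × t½ = 0.89485 × 148 ≈ 132.44 days.

132 days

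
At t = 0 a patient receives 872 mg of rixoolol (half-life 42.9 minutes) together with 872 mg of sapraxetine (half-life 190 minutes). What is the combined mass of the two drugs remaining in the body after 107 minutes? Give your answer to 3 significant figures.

rixoolol: 872 × (1/2)^(107/42.9) = 872 × (1/2)^2.4942 ≈ 154.77 mg.
sapraxetine: 872 × (1/2)^(107/190) = 872 × (1/2)^0.56316 ≈ 590.19 mg.
Total = 154.77 + 590.19 ≈ 744.96 mg.

745 mg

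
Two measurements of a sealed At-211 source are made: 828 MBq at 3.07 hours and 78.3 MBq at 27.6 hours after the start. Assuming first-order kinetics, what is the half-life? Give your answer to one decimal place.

7.2 hours

Over Δt = 27.6 − 3.07 = 24.53 hours, the level fell by a factor of 828/78.3 ≈ 10.575.
n = log₂(10.575) ≈ 3.4025 half-lives, so t½ = 24.53/3.4025 ≈ 7.2093 hours.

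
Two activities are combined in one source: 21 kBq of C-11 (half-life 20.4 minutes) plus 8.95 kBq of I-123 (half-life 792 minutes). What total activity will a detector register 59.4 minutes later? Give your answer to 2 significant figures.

C-11: 21 × (1/2)^(59.4/20.4) = 21 × (1/2)^2.9118 ≈ 2.7906 kBq.
I-123: 8.95 × (1/2)^(59.4/792) = 8.95 × (1/2)^0.075 ≈ 8.4966 kBq.
Total = 2.7906 + 8.4966 ≈ 11.287 kBq.

11 kBq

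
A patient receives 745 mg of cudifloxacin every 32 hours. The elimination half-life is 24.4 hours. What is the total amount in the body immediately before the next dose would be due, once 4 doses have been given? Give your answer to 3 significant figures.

489 mg

The 4 doses were given 128, 96, 64, 32 hours ago.
Total = 745·(1/2)^(128/24.4) + 745·(1/2)^(96/24.4) + 745·(1/2)^(64/24.4) + 745·(1/2)^(32/24.4)
      = 19.633 + 48.728 + 120.94 + 300.17 ≈ 489.47 mg.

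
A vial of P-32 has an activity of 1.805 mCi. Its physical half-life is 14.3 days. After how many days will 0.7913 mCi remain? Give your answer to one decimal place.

17.0 days

Fraction remaining = 0.7913/1.805 ≈ 0.43839.
n = log₂(1.805/0.7913) = ln(2.2811)/ln 2 ≈ 1.1897 half-lives.
t = n × t½ = 1.1897 × 14.3 ≈ 17.013 days.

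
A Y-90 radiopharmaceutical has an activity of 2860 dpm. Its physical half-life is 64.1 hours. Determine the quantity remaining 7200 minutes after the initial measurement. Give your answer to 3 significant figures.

781 dpm

Convert the elapsed time: 7200 minutes = 120 hours.
Number of half-lives: n = 120/64.1 ≈ 1.8721.
Remaining = 2860 × (1/2)^1.8721 = 2860 × 0.27318 ≈ 781.3 dpm.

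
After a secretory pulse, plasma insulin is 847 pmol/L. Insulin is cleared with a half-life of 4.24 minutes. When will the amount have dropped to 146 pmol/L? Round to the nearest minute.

Fraction remaining = 146/847 ≈ 0.17237.
n = log₂(847/146) = ln(5.8014)/ln 2 ≈ 2.5364 half-lives.
t = n × t½ = 2.5364 × 4.24 ≈ 10.754 minutes.

11 minutes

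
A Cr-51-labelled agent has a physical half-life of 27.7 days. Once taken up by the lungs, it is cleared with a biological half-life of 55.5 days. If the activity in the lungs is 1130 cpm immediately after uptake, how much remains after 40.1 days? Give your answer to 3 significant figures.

1/t_eff = 1/t_phys + 1/t_biol = 1/27.7 + 1/55.5 = 0.054119 per day.
t_eff = 27.7 × 55.5 / (27.7 + 55.5) ≈ 18.478 days.
Remaining = 1130 × (1/2)^(40.1/18.478) = 1130 × (1/2)^2.1702 ≈ 251.07 cpm.

251 cpm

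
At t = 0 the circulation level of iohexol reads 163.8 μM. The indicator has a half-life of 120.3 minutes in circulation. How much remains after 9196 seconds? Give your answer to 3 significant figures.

Convert the elapsed time: 9196 seconds = 153.267 minutes.
Number of half-lives: n = 153.267/120.3 ≈ 1.274.
Remaining = 163.8 × (1/2)^1.274 = 163.8 × 0.4135 ≈ 67.731 μM.

67.7 μM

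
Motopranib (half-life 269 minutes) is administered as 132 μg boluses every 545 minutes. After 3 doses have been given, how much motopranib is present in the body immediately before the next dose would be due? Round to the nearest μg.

42 μg

The 3 doses were given 1635, 1090, 545 minutes ago.
Total = 132·(1/2)^(1635/269) + 132·(1/2)^(1090/269) + 132·(1/2)^(545/269)
      = 1.9539 + 7.9577 + 32.41 ≈ 42.322 μg.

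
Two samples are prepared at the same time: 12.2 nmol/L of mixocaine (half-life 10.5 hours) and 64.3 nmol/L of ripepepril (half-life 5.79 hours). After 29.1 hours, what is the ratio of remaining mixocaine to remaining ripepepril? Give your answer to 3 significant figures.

0.905

mixocaine: 12.2 × (1/2)^(29.1/10.5) = 12.2 × (1/2)^2.7714 ≈ 1.7868 nmol/L.
ripepepril: 64.3 × (1/2)^(29.1/5.79) = 64.3 × (1/2)^5.0259 ≈ 1.9736 nmol/L.
Ratio ≈ 1.7868 / 1.9736 ≈ 0.90535.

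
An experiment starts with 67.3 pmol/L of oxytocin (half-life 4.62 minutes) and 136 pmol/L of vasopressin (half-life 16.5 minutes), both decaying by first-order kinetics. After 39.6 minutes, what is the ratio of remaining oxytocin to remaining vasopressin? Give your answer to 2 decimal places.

oxytocin: 67.3 × (1/2)^(39.6/4.62) = 67.3 × (1/2)^8.5714 ≈ 0.17691 pmol/L.
vasopressin: 136 × (1/2)^(39.6/16.5) = 136 × (1/2)^2.4 ≈ 25.767 pmol/L.
Ratio ≈ 0.17691 / 25.767 ≈ 0.0068658.

0.01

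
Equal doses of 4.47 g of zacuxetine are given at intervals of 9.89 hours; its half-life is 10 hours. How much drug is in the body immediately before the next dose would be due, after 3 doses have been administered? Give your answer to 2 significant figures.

4.0 g

The 3 doses were given 29.67, 19.78, 9.89 hours ago.
Total = 4.47·(1/2)^(29.67/10) + 4.47·(1/2)^(19.78/10) + 4.47·(1/2)^(9.89/10)
      = 0.57168 + 1.1347 + 2.2521 ≈ 3.9585 g.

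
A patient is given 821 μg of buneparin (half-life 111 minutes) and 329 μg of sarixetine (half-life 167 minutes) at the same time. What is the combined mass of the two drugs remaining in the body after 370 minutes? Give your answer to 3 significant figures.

152 μg

buneparin: 821 × (1/2)^(370/111) = 821 × (1/2)^3.3333 ≈ 81.454 μg.
sarixetine: 329 × (1/2)^(370/167) = 329 × (1/2)^2.2156 ≈ 70.834 μg.
Total = 81.454 + 70.834 ≈ 152.29 μg.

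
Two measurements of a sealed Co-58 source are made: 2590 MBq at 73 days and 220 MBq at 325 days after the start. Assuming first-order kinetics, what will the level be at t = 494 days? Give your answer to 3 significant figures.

42.1 MBq

Over Δt = 325 − 73 = 252 days, the level fell by a factor of 2590/220 ≈ 11.773.
n = log₂(11.773) ≈ 3.5574 half-lives, so t½ = 252/3.5574 ≈ 70.839 days.
From t = 325 to t = 494: 220 × (1/2)^((494−325)/70.839) ≈ 42.097 MBq.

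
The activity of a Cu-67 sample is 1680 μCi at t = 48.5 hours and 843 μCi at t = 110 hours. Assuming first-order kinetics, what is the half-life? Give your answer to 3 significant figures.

61.8 hours

Over Δt = 110 − 48.5 = 61.5 hours, the level fell by a factor of 1680/843 ≈ 1.9929.
n = log₂(1.9929) ≈ 0.99486 half-lives, so t½ = 61.5/0.99486 ≈ 61.818 hours.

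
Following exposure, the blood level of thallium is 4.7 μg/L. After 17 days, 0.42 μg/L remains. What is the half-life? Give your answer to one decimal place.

A/A₀ = 0.42/4.7 ≈ 0.089362.
n = log₂(11.19) ≈ 3.4842 half-lives elapsed in 17 days.
t½ = 17/3.4842 ≈ 4.8792 days.

4.9 days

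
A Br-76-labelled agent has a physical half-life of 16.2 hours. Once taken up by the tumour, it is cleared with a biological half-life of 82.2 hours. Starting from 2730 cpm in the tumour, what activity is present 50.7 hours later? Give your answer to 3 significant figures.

203 cpm

1/t_eff = 1/t_phys + 1/t_biol = 1/16.2 + 1/82.2 = 0.073894 per hour.
t_eff = 16.2 × 82.2 / (16.2 + 82.2) ≈ 13.533 hours.
Remaining = 2730 × (1/2)^(50.7/13.533) = 2730 × (1/2)^3.7464 ≈ 203.41 cpm.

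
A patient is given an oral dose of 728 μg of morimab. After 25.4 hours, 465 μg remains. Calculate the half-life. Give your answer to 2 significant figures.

A/A₀ = 465/728 ≈ 0.63874.
n = log₂(1.5656) ≈ 0.64671 half-lives elapsed in 25.4 hours.
t½ = 25.4/0.64671 ≈ 39.276 hours.

39 hours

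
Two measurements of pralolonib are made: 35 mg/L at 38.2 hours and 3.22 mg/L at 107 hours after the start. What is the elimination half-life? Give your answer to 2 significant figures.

20 hours

Over Δt = 107 − 38.2 = 68.8 hours, the level fell by a factor of 35/3.22 ≈ 10.87.
n = log₂(10.87) ≈ 3.4422 half-lives, so t½ = 68.8/3.4422 ≈ 19.987 hours.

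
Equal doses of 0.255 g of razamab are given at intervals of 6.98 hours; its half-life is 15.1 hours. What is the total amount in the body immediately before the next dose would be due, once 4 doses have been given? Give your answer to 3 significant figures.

The 4 doses were given 27.92, 20.94, 13.96, 6.98 hours ago.
Total = 0.255·(1/2)^(27.92/15.1) + 0.255·(1/2)^(20.94/15.1) + 0.255·(1/2)^(13.96/15.1) + 0.255·(1/2)^(6.98/15.1)
      = 0.070784 + 0.097518 + 0.13435 + 0.18509 ≈ 0.48774 g.

0.488 g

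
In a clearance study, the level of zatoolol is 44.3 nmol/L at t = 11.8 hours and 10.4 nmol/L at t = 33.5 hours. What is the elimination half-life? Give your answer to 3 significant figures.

10.4 hours

Over Δt = 33.5 − 11.8 = 21.7 hours, the level fell by a factor of 44.3/10.4 ≈ 4.2596.
n = log₂(4.2596) ≈ 2.0907 half-lives, so t½ = 21.7/2.0907 ≈ 10.379 hours.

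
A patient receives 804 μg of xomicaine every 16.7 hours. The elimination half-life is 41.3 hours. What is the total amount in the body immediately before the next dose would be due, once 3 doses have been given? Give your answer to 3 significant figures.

1410 μg

The 3 doses were given 50.1, 33.4, 16.7 hours ago.
Total = 804·(1/2)^(50.1/41.3) + 804·(1/2)^(33.4/41.3) + 804·(1/2)^(16.7/41.3)
      = 346.8 + 459 + 607.48 ≈ 1413.3 μg.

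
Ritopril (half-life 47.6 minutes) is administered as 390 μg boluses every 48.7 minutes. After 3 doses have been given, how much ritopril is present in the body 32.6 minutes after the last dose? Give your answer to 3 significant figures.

The 3 doses were given 130, 81.3, 32.6 minutes ago.
Total = 390·(1/2)^(130/47.6) + 390·(1/2)^(81.3/47.6) + 390·(1/2)^(32.6/47.6)
      = 58.739 + 119.37 + 242.6 ≈ 420.72 μg.

421 μg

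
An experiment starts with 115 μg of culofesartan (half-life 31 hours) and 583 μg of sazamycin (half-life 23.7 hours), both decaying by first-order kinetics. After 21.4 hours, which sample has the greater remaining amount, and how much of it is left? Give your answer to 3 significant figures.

culofesartan: 115 × (1/2)^0.69032 ≈ 71.267 μg.
sazamycin: 583 × (1/2)^0.90295 ≈ 311.78 μg.
Sazamycin has more remaining, at ≈ 311.78 μg.

sazamycin, 312 μg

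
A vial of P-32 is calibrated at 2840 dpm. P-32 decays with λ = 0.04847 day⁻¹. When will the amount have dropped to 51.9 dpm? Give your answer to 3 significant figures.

t½ = ln 2 / λ = 0.69315 / 0.04847 ≈ 14.301 days.
Fraction remaining = 51.9/2840 ≈ 0.018275.
n = log₂(2840/51.9) = ln(54.721)/ln 2 ≈ 5.774 half-lives.
t = n × t½ = 5.774 × 14.301 ≈ 82.571 days.

82.6 days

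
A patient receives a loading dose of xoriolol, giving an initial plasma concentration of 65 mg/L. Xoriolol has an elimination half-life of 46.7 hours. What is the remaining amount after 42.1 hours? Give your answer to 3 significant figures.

Number of half-lives: n = 42.1/46.7 ≈ 0.9015.
Remaining = 65 × (1/2)^0.9015 = 65 × 0.53533 ≈ 34.796 mg/L.

34.8 mg/L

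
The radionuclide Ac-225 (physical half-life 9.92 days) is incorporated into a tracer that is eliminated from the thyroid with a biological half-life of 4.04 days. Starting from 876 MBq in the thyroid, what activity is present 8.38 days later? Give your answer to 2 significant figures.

120 MBq

1/t_eff = 1/t_phys + 1/t_biol = 1/9.92 + 1/4.04 = 0.34833 per day.
t_eff = 9.92 × 4.04 / (9.92 + 4.04) ≈ 2.8708 days.
Remaining = 876 × (1/2)^(8.38/2.8708) = 876 × (1/2)^2.919 ≈ 115.82 MBq.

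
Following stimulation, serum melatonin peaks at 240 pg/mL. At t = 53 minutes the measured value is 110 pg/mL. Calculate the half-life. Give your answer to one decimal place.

47.1 minutes

A/A₀ = 110/240 ≈ 0.45833.
n = log₂(2.1818) ≈ 1.1255 half-lives elapsed in 53 minutes.
t½ = 53/1.1255 ≈ 47.089 minutes.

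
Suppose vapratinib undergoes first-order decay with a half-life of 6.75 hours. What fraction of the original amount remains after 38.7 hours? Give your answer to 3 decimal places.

0.019

n = 38.7/6.75 ≈ 5.7333 half-lives.
Fraction remaining = (1/2)^5.7333 ≈ 0.018797.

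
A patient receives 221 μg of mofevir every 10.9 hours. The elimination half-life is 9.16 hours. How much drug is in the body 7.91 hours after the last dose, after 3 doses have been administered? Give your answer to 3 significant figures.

The 3 doses were given 29.71, 18.81, 7.91 hours ago.
Total = 221·(1/2)^(29.71/9.16) + 221·(1/2)^(18.81/9.16) + 221·(1/2)^(7.91/9.16)
      = 23.335 + 53.239 + 121.46 ≈ 198.04 μg.

198 μg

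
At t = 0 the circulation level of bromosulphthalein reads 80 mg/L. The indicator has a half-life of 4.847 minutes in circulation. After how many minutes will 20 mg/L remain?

9.694 minutes

20/80 = 1/4, so 2 half-lives have elapsed.
t = 2 × 4.847 = 9.694 minutes.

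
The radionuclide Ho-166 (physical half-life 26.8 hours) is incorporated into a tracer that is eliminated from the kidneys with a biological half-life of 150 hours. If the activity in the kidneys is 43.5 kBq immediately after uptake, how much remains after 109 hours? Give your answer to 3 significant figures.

1/t_eff = 1/t_phys + 1/t_biol = 1/26.8 + 1/150 = 0.04398 per hour.
t_eff = 26.8 × 150 / (26.8 + 150) ≈ 22.738 hours.
Remaining = 43.5 × (1/2)^(109/22.738) = 43.5 × (1/2)^4.7938 ≈ 1.5682 kBq.

1.57 kBq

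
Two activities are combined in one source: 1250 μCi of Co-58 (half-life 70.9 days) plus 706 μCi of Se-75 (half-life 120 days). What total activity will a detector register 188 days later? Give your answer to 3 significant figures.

Co-58: 1250 × (1/2)^(188/70.9) = 1250 × (1/2)^2.6516 ≈ 198.93 μCi.
Se-75: 706 × (1/2)^(188/120) = 706 × (1/2)^1.5667 ≈ 238.34 μCi.
Total = 198.93 + 238.34 ≈ 437.26 μCi.

437 μCi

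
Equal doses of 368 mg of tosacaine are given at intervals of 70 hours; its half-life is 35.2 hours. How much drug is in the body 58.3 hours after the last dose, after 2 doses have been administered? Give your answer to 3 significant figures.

The 2 doses were given 128.3, 58.3 hours ago.
Total = 368·(1/2)^(128.3/35.2) + 368·(1/2)^(58.3/35.2)
      = 29.419 + 116.75 ≈ 146.17 mg.

146 mg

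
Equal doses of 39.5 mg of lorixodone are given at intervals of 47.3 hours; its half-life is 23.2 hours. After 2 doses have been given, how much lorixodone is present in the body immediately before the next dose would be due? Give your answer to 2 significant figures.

12 mg

The 2 doses were given 94.6, 47.3 hours ago.
Total = 39.5·(1/2)^(94.6/23.2) + 39.5·(1/2)^(47.3/23.2)
      = 2.3395 + 9.613 ≈ 11.952 mg.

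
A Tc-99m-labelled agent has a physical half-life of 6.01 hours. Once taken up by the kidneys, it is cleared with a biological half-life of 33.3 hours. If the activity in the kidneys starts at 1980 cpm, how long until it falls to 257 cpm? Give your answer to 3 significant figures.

15.0 hours

1/t_eff = 1/t_phys + 1/t_biol = 1/6.01 + 1/33.3 = 0.19642 per hour.
t_eff = 6.01 × 33.3 / (6.01 + 33.3) ≈ 5.0911 hours.
n = log₂(1980/257) ≈ 2.9457; t = 2.9457 × 5.0911 ≈ 14.997 hours.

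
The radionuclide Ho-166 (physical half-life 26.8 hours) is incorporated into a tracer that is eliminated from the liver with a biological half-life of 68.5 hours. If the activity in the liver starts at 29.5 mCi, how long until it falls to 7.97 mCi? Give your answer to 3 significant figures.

1/t_eff = 1/t_phys + 1/t_biol = 1/26.8 + 1/68.5 = 0.051912 per hour.
t_eff = 26.8 × 68.5 / (26.8 + 68.5) ≈ 19.263 hours.
n = log₂(29.5/7.97) ≈ 1.8881; t = 1.8881 × 19.263 ≈ 36.37 hours.

36.4 hours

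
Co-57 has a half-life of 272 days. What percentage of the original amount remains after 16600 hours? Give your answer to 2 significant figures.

17%

16600 hours = 691.667 days.
n = 691.667/272 ≈ 2.5429 half-lives.
Fraction remaining = (1/2)^2.5429 ≈ 0.1716, i.e. 17.16%.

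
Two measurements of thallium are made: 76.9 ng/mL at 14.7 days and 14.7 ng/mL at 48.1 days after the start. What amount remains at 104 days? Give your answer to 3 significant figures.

Over Δt = 48.1 − 14.7 = 33.4 days, the level fell by a factor of 76.9/14.7 ≈ 5.2313.
n = log₂(5.2313) ≈ 2.3872 half-lives, so t½ = 33.4/2.3872 ≈ 13.991 days.
From t = 48.1 to t = 104: 14.7 × (1/2)^((104−48.1)/13.991) ≈ 0.92175 ng/mL.

0.922 ng/mL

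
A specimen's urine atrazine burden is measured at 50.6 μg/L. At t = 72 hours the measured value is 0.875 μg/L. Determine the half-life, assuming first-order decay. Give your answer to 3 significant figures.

12.3 hours

A/A₀ = 0.875/50.6 ≈ 0.017292.
n = log₂(57.829) ≈ 5.8537 half-lives elapsed in 72 hours.
t½ = 72/5.8537 ≈ 12.3 hours.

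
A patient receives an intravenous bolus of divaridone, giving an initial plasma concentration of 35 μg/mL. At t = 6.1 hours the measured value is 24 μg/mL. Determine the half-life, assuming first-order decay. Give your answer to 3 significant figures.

11.2 hours

A/A₀ = 24/35 ≈ 0.68571.
n = log₂(1.4583) ≈ 0.54432 half-lives elapsed in 6.1 hours.
t½ = 6.1/0.54432 ≈ 11.207 hours.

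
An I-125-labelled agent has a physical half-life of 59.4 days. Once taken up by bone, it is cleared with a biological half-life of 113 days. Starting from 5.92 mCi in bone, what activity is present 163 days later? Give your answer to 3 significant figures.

1/t_eff = 1/t_phys + 1/t_biol = 1/59.4 + 1/113 = 0.025685 per day.
t_eff = 59.4 × 113 / (59.4 + 113) ≈ 38.934 days.
Remaining = 5.92 × (1/2)^(163/38.934) = 5.92 × (1/2)^4.1866 ≈ 0.32511 mCi.

0.325 mCi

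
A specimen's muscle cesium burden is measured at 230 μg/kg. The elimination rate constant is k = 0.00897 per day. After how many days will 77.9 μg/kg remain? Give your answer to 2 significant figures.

120 days

t½ = ln 2 / k = 0.69315 / 0.00897 ≈ 77.274 days.
Fraction remaining = 77.9/230 ≈ 0.3387.
n = log₂(230/77.9) = ln(2.9525)/ln 2 ≈ 1.5619 half-lives.
t = n × t½ = 1.5619 × 77.274 ≈ 120.7 days.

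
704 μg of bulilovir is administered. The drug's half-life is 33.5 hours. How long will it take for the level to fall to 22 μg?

22/704 = 1/32, so 5 half-lives have elapsed.
t = 5 × 33.5 = 167.5 hours.

167.5 hours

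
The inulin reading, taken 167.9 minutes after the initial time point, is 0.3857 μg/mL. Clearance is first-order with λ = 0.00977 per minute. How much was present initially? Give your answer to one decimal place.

t½ = ln 2 / λ = 0.69315 / 0.00977 ≈ 70.946 minutes.
Number of half-lives elapsed: n = 167.9/70.946 ≈ 2.3666.
A₀ = A × 2^n = 0.3857 × 2^2.3666 = 0.3857 × 5.1571 ≈ 1.9891 μg/mL.

2.0 μg/mL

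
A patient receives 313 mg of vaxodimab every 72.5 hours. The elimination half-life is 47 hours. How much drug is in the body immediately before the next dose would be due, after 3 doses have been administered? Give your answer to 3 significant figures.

157 mg

The 3 doses were given 217.5, 145, 72.5 hours ago.
Total = 313·(1/2)^(217.5/47) + 313·(1/2)^(145/47) + 313·(1/2)^(72.5/47)
      = 12.661 + 36.884 + 107.45 ≈ 156.99 mg.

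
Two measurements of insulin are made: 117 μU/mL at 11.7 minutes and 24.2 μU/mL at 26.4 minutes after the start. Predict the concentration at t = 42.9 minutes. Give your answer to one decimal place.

4.1 μU/mL

Over Δt = 26.4 − 11.7 = 14.7 minutes, the level fell by a factor of 117/24.2 ≈ 4.8347.
n = log₂(4.8347) ≈ 2.2734 half-lives, so t½ = 14.7/2.2734 ≈ 6.466 minutes.
From t = 26.4 to t = 42.9: 24.2 × (1/2)^((42.9−26.4)/6.466) ≈ 4.1271 μU/mL.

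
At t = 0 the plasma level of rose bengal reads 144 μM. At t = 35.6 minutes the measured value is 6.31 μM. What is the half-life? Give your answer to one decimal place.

A/A₀ = 6.31/144 ≈ 0.043819.
n = log₂(22.821) ≈ 4.5123 half-lives elapsed in 35.6 minutes.
t½ = 35.6/4.5123 ≈ 7.8896 minutes.

7.9 minutes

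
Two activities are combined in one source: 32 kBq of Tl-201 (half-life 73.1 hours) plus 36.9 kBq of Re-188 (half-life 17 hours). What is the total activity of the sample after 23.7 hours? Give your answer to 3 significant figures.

39.6 kBq

Tl-201: 32 × (1/2)^(23.7/73.1) = 32 × (1/2)^0.32421 ≈ 25.559 kBq.
Re-188: 36.9 × (1/2)^(23.7/17) = 36.9 × (1/2)^1.3941 ≈ 14.04 kBq.
Total = 25.559 + 14.04 ≈ 39.599 kBq.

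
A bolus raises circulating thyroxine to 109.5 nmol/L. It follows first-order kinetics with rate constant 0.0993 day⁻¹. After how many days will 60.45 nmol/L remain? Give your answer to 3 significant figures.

t½ = ln 2 / λ = 0.69315 / 0.0993 ≈ 6.9803 days.
Fraction remaining = 60.45/109.5 ≈ 0.55205.
n = log₂(109.5/60.45) = ln(1.8114)/ln 2 ≈ 0.85712 half-lives.
t = n × t½ = 0.85712 × 6.9803 ≈ 5.983 days.

5.98 days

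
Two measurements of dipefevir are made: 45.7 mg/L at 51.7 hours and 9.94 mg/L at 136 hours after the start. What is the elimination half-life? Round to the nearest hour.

38 hours

Over Δt = 136 − 51.7 = 84.3 hours, the level fell by a factor of 45.7/9.94 ≈ 4.5976.
n = log₂(4.5976) ≈ 2.2009 half-lives, so t½ = 84.3/2.2009 ≈ 38.303 hours.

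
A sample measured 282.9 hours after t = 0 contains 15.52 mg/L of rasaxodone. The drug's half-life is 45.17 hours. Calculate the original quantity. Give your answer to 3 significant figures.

Number of half-lives elapsed: n = 282.9/45.17 ≈ 6.263.
A₀ = A × 2^n = 15.52 × 2^6.263 = 15.52 × 76.799 ≈ 1191.9 mg/L.

1190 mg/L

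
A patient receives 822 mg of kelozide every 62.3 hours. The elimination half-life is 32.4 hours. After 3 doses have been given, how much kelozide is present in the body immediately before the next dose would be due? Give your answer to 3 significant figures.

289 mg

The 3 doses were given 186.9, 124.6, 62.3 hours ago.
Total = 822·(1/2)^(186.9/32.4) + 822·(1/2)^(124.6/32.4) + 822·(1/2)^(62.3/32.4)
      = 15.079 + 57.175 + 216.79 ≈ 289.04 mg.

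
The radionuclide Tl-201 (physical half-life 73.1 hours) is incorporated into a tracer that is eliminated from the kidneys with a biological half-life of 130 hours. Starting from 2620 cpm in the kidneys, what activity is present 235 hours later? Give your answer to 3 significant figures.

1/t_eff = 1/t_phys + 1/t_biol = 1/73.1 + 1/130 = 0.021372 per hour.
t_eff = 73.1 × 130 / (73.1 + 130) ≈ 46.79 hours.
Remaining = 2620 × (1/2)^(235/46.79) = 2620 × (1/2)^5.0225 ≈ 80.61 cpm.

80.6 cpm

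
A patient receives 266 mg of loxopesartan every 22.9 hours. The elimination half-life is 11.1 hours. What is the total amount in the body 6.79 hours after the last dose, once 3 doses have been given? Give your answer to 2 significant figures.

230 mg

The 3 doses were given 52.59, 29.69, 6.79 hours ago.
Total = 266·(1/2)^(52.59/11.1) + 266·(1/2)^(29.69/11.1) + 266·(1/2)^(6.79/11.1)
      = 9.969 + 41.658 + 174.08 ≈ 225.7 mg.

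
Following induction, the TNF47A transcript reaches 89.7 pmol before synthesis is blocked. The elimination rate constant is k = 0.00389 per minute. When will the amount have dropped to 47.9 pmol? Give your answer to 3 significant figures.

t½ = ln 2 / k = 0.69315 / 0.00389 ≈ 178.19 minutes.
Fraction remaining = 47.9/89.7 ≈ 0.534.
n = log₂(89.7/47.9) = ln(1.8727)/ln 2 ≈ 0.90508 half-lives.
t = n × t½ = 0.90508 × 178.19 ≈ 161.27 minutes.

161 minutes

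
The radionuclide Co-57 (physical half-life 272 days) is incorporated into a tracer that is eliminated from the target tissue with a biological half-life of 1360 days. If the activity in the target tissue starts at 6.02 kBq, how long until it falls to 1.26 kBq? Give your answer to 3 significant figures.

511 days

1/t_eff = 1/t_phys + 1/t_biol = 1/272 + 1/1360 = 0.0044118 per day.
t_eff = 272 × 1360 / (272 + 1360) ≈ 226.67 days.
n = log₂(6.02/1.26) ≈ 2.2563; t = 2.2563 × 226.67 ≈ 511.44 days.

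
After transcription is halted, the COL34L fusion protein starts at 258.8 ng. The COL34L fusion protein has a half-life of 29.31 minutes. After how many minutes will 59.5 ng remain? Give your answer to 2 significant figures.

62 minutes

Fraction remaining = 59.5/258.8 ≈ 0.22991.
n = log₂(258.8/59.5) = ln(4.3496)/ln 2 ≈ 2.1209 half-lives.
t = n × t½ = 2.1209 × 29.31 ≈ 62.163 minutes.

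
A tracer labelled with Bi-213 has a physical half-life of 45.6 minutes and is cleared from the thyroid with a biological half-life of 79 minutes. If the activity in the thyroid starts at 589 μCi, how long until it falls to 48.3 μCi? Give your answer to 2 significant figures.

1/t_eff = 1/t_phys + 1/t_biol = 1/45.6 + 1/79 = 0.034588 per minute.
t_eff = 45.6 × 79 / (45.6 + 79) ≈ 28.912 minutes.
n = log₂(589/48.3) ≈ 3.6082; t = 3.6082 × 28.912 ≈ 104.32 minutes.

100 minutes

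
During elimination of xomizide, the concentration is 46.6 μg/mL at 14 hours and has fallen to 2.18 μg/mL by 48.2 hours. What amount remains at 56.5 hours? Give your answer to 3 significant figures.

Over Δt = 48.2 − 14 = 34.2 hours, the level fell by a factor of 46.6/2.18 ≈ 21.376.
n = log₂(21.376) ≈ 4.4179 half-lives, so t½ = 34.2/4.4179 ≈ 7.7412 hours.
From t = 48.2 to t = 56.5: 2.18 × (1/2)^((56.5−48.2)/7.7412) ≈ 1.0368 μg/mL.

1.04 μg/mL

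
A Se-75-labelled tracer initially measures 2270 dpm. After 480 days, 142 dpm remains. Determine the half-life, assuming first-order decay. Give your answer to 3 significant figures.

A/A₀ = 142/2270 ≈ 0.062555.
n = log₂(15.986) ≈ 3.9987 half-lives elapsed in 480 days.
t½ = 480/3.9987 ≈ 120.04 days.

120 days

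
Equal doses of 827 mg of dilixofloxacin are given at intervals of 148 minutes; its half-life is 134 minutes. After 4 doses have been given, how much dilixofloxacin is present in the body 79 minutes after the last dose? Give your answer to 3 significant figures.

979 mg

The 4 doses were given 523, 375, 227, 79 minutes ago.
Total = 827·(1/2)^(523/134) + 827·(1/2)^(375/134) + 827·(1/2)^(227/134) + 827·(1/2)^(79/134)
      = 55.283 + 118.87 + 255.59 + 549.58 ≈ 979.33 mg.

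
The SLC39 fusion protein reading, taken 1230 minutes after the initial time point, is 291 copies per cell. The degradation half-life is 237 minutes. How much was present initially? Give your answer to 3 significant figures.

10600 copies per cell

Number of half-lives elapsed: n = 1230/237 ≈ 5.1899.
A₀ = A × 2^n = 291 × 2^5.1899 = 291 × 36.501 ≈ 10622 copies per cell.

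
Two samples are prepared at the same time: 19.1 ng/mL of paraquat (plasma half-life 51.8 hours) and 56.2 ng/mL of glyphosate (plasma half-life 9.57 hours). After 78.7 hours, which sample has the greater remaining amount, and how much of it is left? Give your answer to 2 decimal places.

paraquat, 6.66 ng/mL

paraquat: 19.1 × (1/2)^1.5193 ≈ 6.6631 ng/mL.
glyphosate: 56.2 × (1/2)^8.2236 ≈ 0.18801 ng/mL.
Paraquat has more remaining, at ≈ 6.6631 ng/mL.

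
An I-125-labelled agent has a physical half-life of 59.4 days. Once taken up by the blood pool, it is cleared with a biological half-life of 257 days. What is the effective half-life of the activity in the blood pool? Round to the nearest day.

48 days

1/t_eff = 1/t_phys + 1/t_biol = 1/59.4 + 1/257 = 0.020726 per day.
t_eff = 59.4 × 257 / (59.4 + 257) ≈ 48.248 days.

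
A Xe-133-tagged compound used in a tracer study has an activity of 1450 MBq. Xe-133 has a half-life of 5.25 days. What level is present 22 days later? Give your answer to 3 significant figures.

Number of half-lives: n = 22/5.25 ≈ 4.1905.
Remaining = 1450 × (1/2)^4.1905 = 1450 × 0.05477 ≈ 79.416 MBq.

79.4 MBq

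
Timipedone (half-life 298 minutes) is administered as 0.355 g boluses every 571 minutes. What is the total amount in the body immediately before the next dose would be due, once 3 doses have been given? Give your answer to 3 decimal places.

0.126 g

The 3 doses were given 1713, 1142, 571 minutes ago.
Total = 0.355·(1/2)^(1713/298) + 0.355·(1/2)^(1142/298) + 0.355·(1/2)^(571/298)
      = 0.0066041 + 0.024924 + 0.094064 ≈ 0.12559 g.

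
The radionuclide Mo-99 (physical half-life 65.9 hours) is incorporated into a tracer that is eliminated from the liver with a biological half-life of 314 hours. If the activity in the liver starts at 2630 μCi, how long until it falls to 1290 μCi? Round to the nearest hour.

56 hours

1/t_eff = 1/t_phys + 1/t_biol = 1/65.9 + 1/314 = 0.018359 per hour.
t_eff = 65.9 × 314 / (65.9 + 314) ≈ 54.469 hours.
n = log₂(2630/1290) ≈ 1.0277; t = 1.0277 × 54.469 ≈ 55.977 hours.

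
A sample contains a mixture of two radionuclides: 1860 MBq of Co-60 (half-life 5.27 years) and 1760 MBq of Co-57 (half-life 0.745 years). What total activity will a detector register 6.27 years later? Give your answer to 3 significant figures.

821 MBq

Co-60: 1860 × (1/2)^(6.27/5.27) = 1860 × (1/2)^1.1898 ≈ 815.38 MBq.
Co-57: 1760 × (1/2)^(6.27/0.745) = 1760 × (1/2)^8.4161 ≈ 5.1524 MBq.
Total = 815.38 + 5.1524 ≈ 820.54 MBq.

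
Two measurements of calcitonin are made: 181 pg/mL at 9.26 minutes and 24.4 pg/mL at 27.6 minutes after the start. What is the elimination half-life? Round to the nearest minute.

Over Δt = 27.6 − 9.26 = 18.34 minutes, the level fell by a factor of 181/24.4 ≈ 7.418.
n = log₂(7.418) ≈ 2.891 half-lives, so t½ = 18.34/2.891 ≈ 6.3437 minutes.

6 minutes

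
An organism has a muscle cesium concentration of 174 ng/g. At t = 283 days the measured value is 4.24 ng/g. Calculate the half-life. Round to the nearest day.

A/A₀ = 4.24/174 ≈ 0.024368.
n = log₂(41.038) ≈ 5.3589 half-lives elapsed in 283 days.
t½ = 283/5.3589 ≈ 52.81 days.

53 days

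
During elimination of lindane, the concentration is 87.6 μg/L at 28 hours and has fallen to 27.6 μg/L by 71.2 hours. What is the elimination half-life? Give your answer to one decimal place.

Over Δt = 71.2 − 28 = 43.2 hours, the level fell by a factor of 87.6/27.6 ≈ 3.1739.
n = log₂(3.1739) ≈ 1.6663 half-lives, so t½ = 43.2/1.6663 ≈ 25.926 hours.

25.9 hours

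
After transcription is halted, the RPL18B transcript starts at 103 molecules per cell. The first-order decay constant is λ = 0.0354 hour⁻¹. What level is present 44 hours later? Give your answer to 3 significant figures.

21.7 molecules per cell

t½ = ln 2 / λ = 0.69315 / 0.0354 ≈ 19.58 hours.
Number of half-lives: n = 44/19.58 ≈ 2.2471.
Remaining = 103 × (1/2)^2.2471 = 103 × 0.21064 ≈ 21.696 molecules per cell.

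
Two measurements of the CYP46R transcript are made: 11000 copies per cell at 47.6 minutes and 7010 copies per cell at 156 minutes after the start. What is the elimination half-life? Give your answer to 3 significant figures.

Over Δt = 156 − 47.6 = 108.4 minutes, the level fell by a factor of 11000/7010 ≈ 1.5692.
n = log₂(1.5692) ≈ 0.65002 half-lives, so t½ = 108.4/0.65002 ≈ 166.76 minutes.

167 minutes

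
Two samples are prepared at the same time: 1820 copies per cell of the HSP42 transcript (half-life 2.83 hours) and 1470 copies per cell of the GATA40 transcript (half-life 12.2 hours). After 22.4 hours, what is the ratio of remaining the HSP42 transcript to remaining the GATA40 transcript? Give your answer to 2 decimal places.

HSP42 transcript: 1820 × (1/2)^(22.4/2.83) = 1820 × (1/2)^7.9152 ≈ 7.5398 copies per cell.
GATA40 transcript: 1470 × (1/2)^(22.4/12.2) = 1470 × (1/2)^1.8361 ≈ 411.72 copies per cell.
Ratio ≈ 7.5398 / 411.72 ≈ 0.018313.

0.02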